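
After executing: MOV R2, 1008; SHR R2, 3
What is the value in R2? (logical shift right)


Register state trace:
  MOV R2, 1008  → R2 = 1008
  SHR R2, 3  → R2 = 1008 >> 3 = 1008 // 2^3 = 126
Final: R2 = 126

126


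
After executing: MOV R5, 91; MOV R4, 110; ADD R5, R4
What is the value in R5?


Register state trace:
  MOV R5, 91  → R5 = 91
  MOV R4, 110  → R4 = 110
  ADD R5, R4  → R5 = 91 + 110 = 201
Final: R5 = 201

201


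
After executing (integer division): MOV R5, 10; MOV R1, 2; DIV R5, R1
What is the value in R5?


Register state trace:
  MOV R5, 10  → R5 = 10
  MOV R1, 2  → R1 = 2
  DIV R5, R1  → R5 = 10 // 2 = 5
Final: R5 = 5

5


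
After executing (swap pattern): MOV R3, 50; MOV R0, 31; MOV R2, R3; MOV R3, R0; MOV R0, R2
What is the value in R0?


Register state trace (swap pattern):
  MOV R3, 50  → R3 = 50
  MOV R0, 31  → R0 = 31
  MOV R2, R3  → R2 = 50  (save R3)
  MOV R3, R0  → R3 = 31  (R3 gets R0's value)
  MOV R0, R2  → R0 = 50  (R0 gets saved value)
Final: R0 = 50

50


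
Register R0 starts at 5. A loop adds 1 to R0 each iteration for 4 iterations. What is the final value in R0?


Starting value: R0 = 5
  Iter 1: R0 = 5 + 1 = 6
  Iter 2: R0 = 6 + 1 = 7
  Iter 3: R0 = 7 + 1 = 8
  Iter 4: R0 = 8 + 1 = 9
Final: R0 = 9

9


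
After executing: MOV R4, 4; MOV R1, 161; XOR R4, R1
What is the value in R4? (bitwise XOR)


Register state trace:
  MOV R4, 4  → R4 = 4 (0b00000100)
  MOV R1, 161  → R1 = 161 (0b10100001)
  XOR R4, R1  → R4 = 4 XOR 161 = 165 (0b10100101)
Final: R4 = 165

165


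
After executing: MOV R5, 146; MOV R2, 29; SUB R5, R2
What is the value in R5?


Register state trace:
  MOV R5, 146  → R5 = 146
  MOV R2, 29  → R2 = 29
  SUB R5, R2  → R5 = 146 - 29 = 117
Final: R5 = 117

117


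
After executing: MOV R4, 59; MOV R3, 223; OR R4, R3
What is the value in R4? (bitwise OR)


Register state trace:
  MOV R4, 59  → R4 = 59 (0b00111011)
  MOV R3, 223  → R3 = 223 (0b11011111)
  OR R4, R3   → R4 = 59 OR 223 = 255 (0b11111111)
Final: R4 = 255

255


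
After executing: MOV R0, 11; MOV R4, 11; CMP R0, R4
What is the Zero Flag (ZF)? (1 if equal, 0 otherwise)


Register state trace:
  MOV R0, 11  → R0 = 11
  MOV R4, 11  → R4 = 11
  CMP R0, R4  → computes 11 - 11 = 0
  Result is zero, so values are equal
ZF = 1

1


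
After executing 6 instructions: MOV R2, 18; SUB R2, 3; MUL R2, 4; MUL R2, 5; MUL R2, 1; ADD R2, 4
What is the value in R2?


Register state trace:
  MOV R2, 18  → R2 = 18
  SUB R2, 3  → R2 = 18 - 3 = 15
  MUL R2, 4  → R2 = 15 * 4 = 60
  MUL R2, 5  → R2 = 60 * 5 = 300
  MUL R2, 1  → R2 = 300 * 1 = 300
  ADD R2, 4  → R2 = 300 + 4 = 304
Final: R2 = 304

304


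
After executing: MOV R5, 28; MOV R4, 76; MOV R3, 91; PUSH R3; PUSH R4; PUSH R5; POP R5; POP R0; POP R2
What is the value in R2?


Stack trace (top is rightmost):
  MOV R5, 28  → R5 = 28
  MOV R4, 76  → R4 = 76
  MOV R3, 91  → R3 = 91
  PUSH R3  → stack: [91]
  PUSH R4  → stack: [91, 76]
  PUSH R5  → stack: [91, 76, 28]
  POP R5  → R5 = 28, stack: [91, 76]
  POP R0  → R0 = 76, stack: [91]
  POP R2  → R2 = 91, stack: []
Final: R2 = 91

91


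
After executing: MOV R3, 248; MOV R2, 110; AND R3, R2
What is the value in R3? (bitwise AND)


Register state trace:
  MOV R3, 248  → R3 = 248 (0b11111000)
  MOV R2, 110  → R2 = 110 (0b01101110)
  AND R3, R2  → R3 = 248 AND 110 = 104 (0b01101000)
Final: R3 = 104

104


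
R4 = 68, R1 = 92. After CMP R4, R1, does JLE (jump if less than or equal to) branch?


Trace:
  R4 = 68, R1 = 92
  CMP R4, R1  → compares 68 vs 92
  JLE checks: is 68 less than or equal to 92?
  68 < 92, so condition is true
Branch taken: Yes

Yes


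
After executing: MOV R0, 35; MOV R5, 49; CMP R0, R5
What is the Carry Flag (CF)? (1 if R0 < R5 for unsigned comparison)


Register state trace:
  MOV R0, 35  → R0 = 35
  MOV R5, 49  → R5 = 49
  CMP R0, R5  → unsigned 35 - 49: borrow occurs
  35 < 49, so CF = 1
CF = 1

1


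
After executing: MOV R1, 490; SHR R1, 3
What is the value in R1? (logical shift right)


Register state trace:
  MOV R1, 490  → R1 = 490
  SHR R1, 3  → R1 = 490 >> 3 = 490 // 2^3 = 61
Final: R1 = 61

61


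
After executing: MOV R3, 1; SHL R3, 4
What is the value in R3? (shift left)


Register state trace:
  MOV R3, 1  → R3 = 1
  SHL R3, 4  → R3 = 1 << 4 = 1 * 2^4 = 16
Final: R3 = 16

16


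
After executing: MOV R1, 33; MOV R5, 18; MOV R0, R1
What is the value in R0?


Register state trace:
  MOV R1, 33  → R1 = 33
  MOV R5, 18  → R5 = 18
  MOV R0, R1  → R0 = 33
Final: R0 = 33

33


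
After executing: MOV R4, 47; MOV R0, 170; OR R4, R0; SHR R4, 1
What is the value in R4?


Register state trace:
  MOV R4, 47  → R4 = 47 (0b00101111)
  MOV R0, 170  → R0 = 170 (0b10101010)
  OR R4, R0  → R4 = 47 OR 170 = 175 (0b10101111)
  SHR R4, 1  → R4 = 175 >> 1 = 87
Final: R4 = 87

87


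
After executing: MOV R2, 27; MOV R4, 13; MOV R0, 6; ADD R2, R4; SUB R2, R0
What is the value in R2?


Register state trace:
  MOV R2, 27  → R2 = 27
  MOV R4, 13  → R4 = 13
  MOV R0, 6  → R0 = 6
  ADD R2, R4  → R2 = 27 + 13 = 40
  SUB R2, R0  → R2 = 40 - 6 = 34
Final: R2 = 34

34


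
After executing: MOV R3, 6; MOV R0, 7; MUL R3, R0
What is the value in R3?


Register state trace:
  MOV R3, 6  → R3 = 6
  MOV R0, 7  → R0 = 7
  MUL R3, R0  → R3 = 6 * 7 = 42
Final: R3 = 42

42


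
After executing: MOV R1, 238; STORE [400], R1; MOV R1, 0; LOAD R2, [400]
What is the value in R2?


Register and memory trace:
  MOV R1, 238  → R1 = 238
  STORE [400], R1  → mem[400] = 238
  MOV R1, 0  → R1 = 0
  LOAD R2, [400]  → R2 = mem[400] = 238
Final: R2 = 238

238


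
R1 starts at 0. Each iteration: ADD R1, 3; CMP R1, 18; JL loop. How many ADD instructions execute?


Loop trace (R1 starts at 0, target 18, step 3):
  ADD #1: R1 = 0 + 3 = 3  → 3 < 18, loop
  ADD #2: R1 = 3 + 3 = 6  → 6 < 18, loop
  ADD #3: R1 = 6 + 3 = 9  → 9 < 18, loop
  ADD #4: R1 = 9 + 3 = 12  → 12 < 18, loop
  ADD #5: R1 = 12 + 3 = 15  → 15 < 18, loop
  ADD #6: R1 = 15 + 3 = 18  → 18 >= 18, exit
Total ADD instructions: 6

6


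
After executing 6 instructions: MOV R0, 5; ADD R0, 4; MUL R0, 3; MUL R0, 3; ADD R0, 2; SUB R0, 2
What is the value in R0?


Register state trace:
  MOV R0, 5  → R0 = 5
  ADD R0, 4  → R0 = 5 + 4 = 9
  MUL R0, 3  → R0 = 9 * 3 = 27
  MUL R0, 3  → R0 = 27 * 3 = 81
  ADD R0, 2  → R0 = 81 + 2 = 83
  SUB R0, 2  → R0 = 83 - 2 = 81
Final: R0 = 81

81


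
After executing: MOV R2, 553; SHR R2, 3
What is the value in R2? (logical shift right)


Register state trace:
  MOV R2, 553  → R2 = 553
  SHR R2, 3  → R2 = 553 >> 3 = 553 // 2^3 = 69
Final: R2 = 69

69


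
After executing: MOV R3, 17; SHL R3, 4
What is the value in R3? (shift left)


Register state trace:
  MOV R3, 17  → R3 = 17
  SHL R3, 4  → R3 = 17 << 4 = 17 * 2^4 = 272
Final: R3 = 272

272


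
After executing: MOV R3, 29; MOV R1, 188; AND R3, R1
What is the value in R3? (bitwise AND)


Register state trace:
  MOV R3, 29  → R3 = 29 (0b00011101)
  MOV R1, 188  → R1 = 188 (0b10111100)
  AND R3, R1  → R3 = 29 AND 188 = 28 (0b00011100)
Final: R3 = 28

28


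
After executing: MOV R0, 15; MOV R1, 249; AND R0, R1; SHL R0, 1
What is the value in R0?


Register state trace:
  MOV R0, 15  → R0 = 15 (0b00001111)
  MOV R1, 249  → R1 = 249 (0b11111001)
  AND R0, R1  → R0 = 15 AND 249 = 9 (0b00001001)
  SHL R0, 1  → R0 = 9 << 1 = 18
Final: R0 = 18

18


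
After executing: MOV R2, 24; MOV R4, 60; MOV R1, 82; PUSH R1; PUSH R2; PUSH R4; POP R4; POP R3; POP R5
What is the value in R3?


Stack trace (top is rightmost):
  MOV R2, 24  → R2 = 24
  MOV R4, 60  → R4 = 60
  MOV R1, 82  → R1 = 82
  PUSH R1  → stack: [82]
  PUSH R2  → stack: [82, 24]
  PUSH R4  → stack: [82, 24, 60]
  POP R4  → R4 = 60, stack: [82, 24]
  POP R3  → R3 = 24, stack: [82]
  POP R5  → R5 = 82, stack: []
Final: R3 = 24

24


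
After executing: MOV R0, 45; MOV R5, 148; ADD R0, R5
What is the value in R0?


Register state trace:
  MOV R0, 45  → R0 = 45
  MOV R5, 148  → R5 = 148
  ADD R0, R5  → R0 = 45 + 148 = 193
Final: R0 = 193

193


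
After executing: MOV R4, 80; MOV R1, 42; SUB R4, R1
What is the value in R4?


Register state trace:
  MOV R4, 80  → R4 = 80
  MOV R1, 42  → R1 = 42
  SUB R4, R1  → R4 = 80 - 42 = 38
Final: R4 = 38

38


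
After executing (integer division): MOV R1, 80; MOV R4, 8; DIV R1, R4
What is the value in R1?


Register state trace:
  MOV R1, 80  → R1 = 80
  MOV R4, 8  → R4 = 8
  DIV R1, R4  → R1 = 80 // 8 = 10
Final: R1 = 10

10


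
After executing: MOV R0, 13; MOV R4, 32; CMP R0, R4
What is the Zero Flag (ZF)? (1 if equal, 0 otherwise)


Register state trace:
  MOV R0, 13  → R0 = 13
  MOV R4, 32  → R4 = 32
  CMP R0, R4  → computes 13 - 32 = -19
  Result is nonzero, so values are not equal
ZF = 0

0


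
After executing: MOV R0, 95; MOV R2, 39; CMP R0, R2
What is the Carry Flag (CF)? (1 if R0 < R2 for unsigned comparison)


Register state trace:
  MOV R0, 95  → R0 = 95
  MOV R2, 39  → R2 = 39
  CMP R0, R2  → unsigned 95 - 39: no borrow
  95 >= 39, so CF = 0
CF = 0

0


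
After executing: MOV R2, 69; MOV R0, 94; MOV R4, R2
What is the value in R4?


Register state trace:
  MOV R2, 69  → R2 = 69
  MOV R0, 94  → R0 = 94
  MOV R4, R2  → R4 = 69
Final: R4 = 69

69


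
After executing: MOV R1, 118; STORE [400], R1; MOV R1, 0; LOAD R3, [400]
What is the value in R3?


Register and memory trace:
  MOV R1, 118  → R1 = 118
  STORE [400], R1  → mem[400] = 118
  MOV R1, 0  → R1 = 0
  LOAD R3, [400]  → R3 = mem[400] = 118
Final: R3 = 118

118


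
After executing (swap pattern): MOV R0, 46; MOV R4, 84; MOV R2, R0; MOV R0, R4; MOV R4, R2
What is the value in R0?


Register state trace (swap pattern):
  MOV R0, 46  → R0 = 46
  MOV R4, 84  → R4 = 84
  MOV R2, R0  → R2 = 46  (save R0)
  MOV R0, R4  → R0 = 84  (R0 gets R4's value)
  MOV R4, R2  → R4 = 46  (R4 gets saved value)
Final: R0 = 84

84


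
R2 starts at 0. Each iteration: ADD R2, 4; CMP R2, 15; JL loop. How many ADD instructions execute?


Loop trace (R2 starts at 0, target 15, step 4):
  ADD #1: R2 = 0 + 4 = 4  → 4 < 15, loop
  ADD #2: R2 = 4 + 4 = 8  → 8 < 15, loop
  ADD #3: R2 = 8 + 4 = 12  → 12 < 15, loop
  ADD #4: R2 = 12 + 4 = 16  → 16 >= 15, exit
Total ADD instructions: 4

4


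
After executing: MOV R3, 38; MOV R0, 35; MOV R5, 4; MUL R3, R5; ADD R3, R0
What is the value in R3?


Register state trace:
  MOV R3, 38  → R3 = 38
  MOV R0, 35  → R0 = 35
  MOV R5, 4  → R5 = 4
  MUL R3, R5  → R3 = 38 * 4 = 152
  ADD R3, R0  → R3 = 152 + 35 = 187
Final: R3 = 187

187


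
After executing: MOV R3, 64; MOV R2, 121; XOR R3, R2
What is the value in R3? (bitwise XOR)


Register state trace:
  MOV R3, 64  → R3 = 64 (0b01000000)
  MOV R2, 121  → R2 = 121 (0b01111001)
  XOR R3, R2  → R3 = 64 XOR 121 = 57 (0b00111001)
Final: R3 = 57

57


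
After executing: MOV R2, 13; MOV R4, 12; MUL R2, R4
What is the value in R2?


Register state trace:
  MOV R2, 13  → R2 = 13
  MOV R4, 12  → R4 = 12
  MUL R2, R4  → R2 = 13 * 12 = 156
Final: R2 = 156

156


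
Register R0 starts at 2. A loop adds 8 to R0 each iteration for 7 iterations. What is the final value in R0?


Starting value: R0 = 2
  Iter 1: R0 = 2 + 8 = 10
  Iter 2: R0 = 10 + 8 = 18
  Iter 3: R0 = 18 + 8 = 26
  Iter 4: R0 = 26 + 8 = 34
  Iter 5: R0 = 34 + 8 = 42
  Iter 6: R0 = 42 + 8 = 50
  Iter 7: R0 = 50 + 8 = 58
Final: R0 = 58

58


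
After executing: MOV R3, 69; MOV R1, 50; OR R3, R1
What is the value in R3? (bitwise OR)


Register state trace:
  MOV R3, 69  → R3 = 69 (0b01000101)
  MOV R1, 50  → R1 = 50 (0b00110010)
  OR R3, R1   → R3 = 69 OR 50 = 119 (0b01110111)
Final: R3 = 119

119


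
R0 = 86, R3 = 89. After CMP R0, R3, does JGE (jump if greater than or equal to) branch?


Trace:
  R0 = 86, R3 = 89
  CMP R0, R3  → compares 86 vs 89
  JGE checks: is 86 greater than or equal to 89?
  86 < 89, so condition is false
Branch taken: No

No


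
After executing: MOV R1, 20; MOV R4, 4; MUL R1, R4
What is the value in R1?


Register state trace:
  MOV R1, 20  → R1 = 20
  MOV R4, 4  → R4 = 4
  MUL R1, R4  → R1 = 20 * 4 = 80
Final: R1 = 80

80


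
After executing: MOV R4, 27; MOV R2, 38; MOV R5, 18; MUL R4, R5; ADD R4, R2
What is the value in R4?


Register state trace:
  MOV R4, 27  → R4 = 27
  MOV R2, 38  → R2 = 38
  MOV R5, 18  → R5 = 18
  MUL R4, R5  → R4 = 27 * 18 = 486
  ADD R4, R2  → R4 = 486 + 38 = 524
Final: R4 = 524

524


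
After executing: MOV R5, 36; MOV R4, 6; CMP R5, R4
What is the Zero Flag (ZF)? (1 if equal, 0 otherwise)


Register state trace:
  MOV R5, 36  → R5 = 36
  MOV R4, 6  → R4 = 6
  CMP R5, R4  → computes 36 - 6 = 30
  Result is nonzero, so values are not equal
ZF = 0

0


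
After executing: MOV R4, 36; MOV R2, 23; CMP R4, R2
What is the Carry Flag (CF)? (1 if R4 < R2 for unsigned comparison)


Register state trace:
  MOV R4, 36  → R4 = 36
  MOV R2, 23  → R2 = 23
  CMP R4, R2  → unsigned 36 - 23: no borrow
  36 >= 23, so CF = 0
CF = 0

0


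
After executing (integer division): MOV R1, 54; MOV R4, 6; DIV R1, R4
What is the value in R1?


Register state trace:
  MOV R1, 54  → R1 = 54
  MOV R4, 6  → R4 = 6
  DIV R1, R4  → R1 = 54 // 6 = 9
Final: R1 = 9

9


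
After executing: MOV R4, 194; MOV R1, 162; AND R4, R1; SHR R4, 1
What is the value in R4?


Register state trace:
  MOV R4, 194  → R4 = 194 (0b11000010)
  MOV R1, 162  → R1 = 162 (0b10100010)
  AND R4, R1  → R4 = 194 AND 162 = 130 (0b10000010)
  SHR R4, 1  → R4 = 130 >> 1 = 65
Final: R4 = 65

65


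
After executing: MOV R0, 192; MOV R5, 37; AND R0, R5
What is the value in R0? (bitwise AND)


Register state trace:
  MOV R0, 192  → R0 = 192 (0b11000000)
  MOV R5, 37  → R5 = 37 (0b00100101)
  AND R0, R5  → R0 = 192 AND 37 = 0 (0b00000000)
Final: R0 = 0

0


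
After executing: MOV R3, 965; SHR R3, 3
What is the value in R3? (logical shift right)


Register state trace:
  MOV R3, 965  → R3 = 965
  SHR R3, 3  → R3 = 965 >> 3 = 965 // 2^3 = 120
Final: R3 = 120

120


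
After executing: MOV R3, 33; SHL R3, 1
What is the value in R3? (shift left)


Register state trace:
  MOV R3, 33  → R3 = 33
  SHL R3, 1  → R3 = 33 << 1 = 33 * 2^1 = 66
Final: R3 = 66

66


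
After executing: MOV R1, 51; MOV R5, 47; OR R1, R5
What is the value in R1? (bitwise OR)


Register state trace:
  MOV R1, 51  → R1 = 51 (0b00110011)
  MOV R5, 47  → R5 = 47 (0b00101111)
  OR R1, R5   → R1 = 51 OR 47 = 63 (0b00111111)
Final: R1 = 63

63


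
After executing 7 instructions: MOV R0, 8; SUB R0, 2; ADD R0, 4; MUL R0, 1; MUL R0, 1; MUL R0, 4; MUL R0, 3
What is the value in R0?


Register state trace:
  MOV R0, 8  → R0 = 8
  SUB R0, 2  → R0 = 8 - 2 = 6
  ADD R0, 4  → R0 = 6 + 4 = 10
  MUL R0, 1  → R0 = 10 * 1 = 10
  MUL R0, 1  → R0 = 10 * 1 = 10
  MUL R0, 4  → R0 = 10 * 4 = 40
  MUL R0, 3  → R0 = 40 * 3 = 120
Final: R0 = 120

120


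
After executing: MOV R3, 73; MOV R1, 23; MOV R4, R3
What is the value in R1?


Register state trace:
  MOV R3, 73  → R3 = 73
  MOV R1, 23  → R1 = 23
  MOV R4, R3  → R4 = 73
Final: R1 = 23

23


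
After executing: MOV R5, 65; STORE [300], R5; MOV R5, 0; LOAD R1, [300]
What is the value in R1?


Register and memory trace:
  MOV R5, 65  → R5 = 65
  STORE [300], R5  → mem[300] = 65
  MOV R5, 0  → R5 = 0
  LOAD R1, [300]  → R1 = mem[300] = 65
Final: R1 = 65

65


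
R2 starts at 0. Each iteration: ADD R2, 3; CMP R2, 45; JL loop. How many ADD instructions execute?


Loop trace (R2 starts at 0, target 45, step 3):
  ADD #1: R2 = 0 + 3 = 3  → 3 < 45, loop
  ADD #2: R2 = 3 + 3 = 6  → 6 < 45, loop
  ADD #3: R2 = 6 + 3 = 9  → 9 < 45, loop
  ADD #4: R2 = 9 + 3 = 12  → 12 < 45, loop
  ADD #5: R2 = 12 + 3 = 15  → 15 < 45, loop
  ADD #6: R2 = 15 + 3 = 18  → 18 < 45, loop
  ADD #7: R2 = 18 + 3 = 21  → 21 < 45, loop
  ADD #8: R2 = 21 + 3 = 24  → 24 < 45, loop
  ADD #9: R2 = 24 + 3 = 27  → 27 < 45, loop
  ADD #10: R2 = 27 + 3 = 30  → 30 < 45, loop
  ADD #11: R2 = 30 + 3 = 33  → 33 < 45, loop
  ADD #12: R2 = 33 + 3 = 36  → 36 < 45, loop
  ADD #13: R2 = 36 + 3 = 39  → 39 < 45, loop
  ADD #14: R2 = 39 + 3 = 42  → 42 < 45, loop
  ADD #15: R2 = 42 + 3 = 45  → 45 >= 45, exit
Total ADD instructions: 15

15


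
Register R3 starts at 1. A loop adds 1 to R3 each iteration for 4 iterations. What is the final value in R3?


Starting value: R3 = 1
  Iter 1: R3 = 1 + 1 = 2
  Iter 2: R3 = 2 + 1 = 3
  Iter 3: R3 = 3 + 1 = 4
  Iter 4: R3 = 4 + 1 = 5
Final: R3 = 5

5


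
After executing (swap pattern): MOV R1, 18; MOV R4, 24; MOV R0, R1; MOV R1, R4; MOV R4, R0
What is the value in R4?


Register state trace (swap pattern):
  MOV R1, 18  → R1 = 18
  MOV R4, 24  → R4 = 24
  MOV R0, R1  → R0 = 18  (save R1)
  MOV R1, R4  → R1 = 24  (R1 gets R4's value)
  MOV R4, R0  → R4 = 18  (R4 gets saved value)
Final: R4 = 18

18


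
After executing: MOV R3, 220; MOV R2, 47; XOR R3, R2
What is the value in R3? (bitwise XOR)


Register state trace:
  MOV R3, 220  → R3 = 220 (0b11011100)
  MOV R2, 47  → R2 = 47 (0b00101111)
  XOR R3, R2  → R3 = 220 XOR 47 = 243 (0b11110011)
Final: R3 = 243

243


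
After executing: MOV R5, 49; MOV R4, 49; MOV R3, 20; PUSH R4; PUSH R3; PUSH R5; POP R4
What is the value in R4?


Stack trace (top is rightmost):
  MOV R5, 49  → R5 = 49
  MOV R4, 49  → R4 = 49
  MOV R3, 20  → R3 = 20
  PUSH R4  → stack: [49]
  PUSH R3  → stack: [49, 20]
  PUSH R5  → stack: [49, 20, 49]
  POP R4  → R4 = 49, stack: [49, 20]
Final: R4 = 49

49


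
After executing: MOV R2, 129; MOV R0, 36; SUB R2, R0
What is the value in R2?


Register state trace:
  MOV R2, 129  → R2 = 129
  MOV R0, 36  → R0 = 36
  SUB R2, R0  → R2 = 129 - 36 = 93
Final: R2 = 93

93


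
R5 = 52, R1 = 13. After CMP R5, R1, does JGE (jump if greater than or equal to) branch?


Trace:
  R5 = 52, R1 = 13
  CMP R5, R1  → compares 52 vs 13
  JGE checks: is 52 greater than or equal to 13?
  52 > 13, so condition is true
Branch taken: Yes

Yes


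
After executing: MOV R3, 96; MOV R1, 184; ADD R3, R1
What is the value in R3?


Register state trace:
  MOV R3, 96  → R3 = 96
  MOV R1, 184  → R1 = 184
  ADD R3, R1  → R3 = 96 + 184 = 280
Final: R3 = 280

280


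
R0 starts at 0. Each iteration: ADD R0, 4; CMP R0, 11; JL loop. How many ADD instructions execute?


Loop trace (R0 starts at 0, target 11, step 4):
  ADD #1: R0 = 0 + 4 = 4  → 4 < 11, loop
  ADD #2: R0 = 4 + 4 = 8  → 8 < 11, loop
  ADD #3: R0 = 8 + 4 = 12  → 12 >= 11, exit
Total ADD instructions: 3

3


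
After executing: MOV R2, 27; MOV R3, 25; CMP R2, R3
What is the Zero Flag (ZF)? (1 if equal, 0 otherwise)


Register state trace:
  MOV R2, 27  → R2 = 27
  MOV R3, 25  → R3 = 25
  CMP R2, R3  → computes 27 - 25 = 2
  Result is nonzero, so values are not equal
ZF = 0

0


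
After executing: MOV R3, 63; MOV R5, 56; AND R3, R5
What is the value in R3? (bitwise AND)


Register state trace:
  MOV R3, 63  → R3 = 63 (0b00111111)
  MOV R5, 56  → R5 = 56 (0b00111000)
  AND R3, R5  → R3 = 63 AND 56 = 56 (0b00111000)
Final: R3 = 56

56


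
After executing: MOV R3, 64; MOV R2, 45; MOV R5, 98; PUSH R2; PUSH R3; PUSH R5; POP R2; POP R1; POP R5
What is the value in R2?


Stack trace (top is rightmost):
  MOV R3, 64  → R3 = 64
  MOV R2, 45  → R2 = 45
  MOV R5, 98  → R5 = 98
  PUSH R2  → stack: [45]
  PUSH R3  → stack: [45, 64]
  PUSH R5  → stack: [45, 64, 98]
  POP R2  → R2 = 98, stack: [45, 64]
  POP R1  → R1 = 64, stack: [45]
  POP R5  → R5 = 45, stack: []
Final: R2 = 98

98


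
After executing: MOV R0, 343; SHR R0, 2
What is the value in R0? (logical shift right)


Register state trace:
  MOV R0, 343  → R0 = 343
  SHR R0, 2  → R0 = 343 >> 2 = 343 // 2^2 = 85
Final: R0 = 85

85


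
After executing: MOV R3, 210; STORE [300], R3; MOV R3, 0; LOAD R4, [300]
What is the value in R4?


Register and memory trace:
  MOV R3, 210  → R3 = 210
  STORE [300], R3  → mem[300] = 210
  MOV R3, 0  → R3 = 0
  LOAD R4, [300]  → R4 = mem[300] = 210
Final: R4 = 210

210


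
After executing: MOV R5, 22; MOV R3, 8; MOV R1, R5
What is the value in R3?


Register state trace:
  MOV R5, 22  → R5 = 22
  MOV R3, 8  → R3 = 8
  MOV R1, R5  → R1 = 22
Final: R3 = 8

8


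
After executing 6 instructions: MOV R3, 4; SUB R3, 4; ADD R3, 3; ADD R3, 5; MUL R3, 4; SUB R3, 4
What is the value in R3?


Register state trace:
  MOV R3, 4  → R3 = 4
  SUB R3, 4  → R3 = 4 - 4 = 0
  ADD R3, 3  → R3 = 0 + 3 = 3
  ADD R3, 5  → R3 = 3 + 5 = 8
  MUL R3, 4  → R3 = 8 * 4 = 32
  SUB R3, 4  → R3 = 32 - 4 = 28
Final: R3 = 28

28


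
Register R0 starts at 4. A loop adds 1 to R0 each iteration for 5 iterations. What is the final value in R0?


Starting value: R0 = 4
  Iter 1: R0 = 4 + 1 = 5
  Iter 2: R0 = 5 + 1 = 6
  Iter 3: R0 = 6 + 1 = 7
  Iter 4: R0 = 7 + 1 = 8
  Iter 5: R0 = 8 + 1 = 9
Final: R0 = 9

9


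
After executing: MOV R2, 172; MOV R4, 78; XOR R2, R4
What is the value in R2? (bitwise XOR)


Register state trace:
  MOV R2, 172  → R2 = 172 (0b10101100)
  MOV R4, 78  → R4 = 78 (0b01001110)
  XOR R2, R4  → R2 = 172 XOR 78 = 226 (0b11100010)
Final: R2 = 226

226


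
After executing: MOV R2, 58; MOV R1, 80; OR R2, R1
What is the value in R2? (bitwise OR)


Register state trace:
  MOV R2, 58  → R2 = 58 (0b00111010)
  MOV R1, 80  → R1 = 80 (0b01010000)
  OR R2, R1   → R2 = 58 OR 80 = 122 (0b01111010)
Final: R2 = 122

122


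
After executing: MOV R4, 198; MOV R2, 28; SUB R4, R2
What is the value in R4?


Register state trace:
  MOV R4, 198  → R4 = 198
  MOV R2, 28  → R2 = 28
  SUB R4, R2  → R4 = 198 - 28 = 170
Final: R4 = 170

170


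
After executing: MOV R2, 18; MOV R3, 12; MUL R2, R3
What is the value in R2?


Register state trace:
  MOV R2, 18  → R2 = 18
  MOV R3, 12  → R3 = 12
  MUL R2, R3  → R2 = 18 * 12 = 216
Final: R2 = 216

216


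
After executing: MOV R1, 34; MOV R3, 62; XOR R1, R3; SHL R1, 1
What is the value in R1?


Register state trace:
  MOV R1, 34  → R1 = 34 (0b00100010)
  MOV R3, 62  → R3 = 62 (0b00111110)
  XOR R1, R3  → R1 = 34 XOR 62 = 28 (0b00011100)
  SHL R1, 1  → R1 = 28 << 1 = 56
Final: R1 = 56

56


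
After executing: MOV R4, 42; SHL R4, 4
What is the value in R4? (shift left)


Register state trace:
  MOV R4, 42  → R4 = 42
  SHL R4, 4  → R4 = 42 << 4 = 42 * 2^4 = 672
Final: R4 = 672

672


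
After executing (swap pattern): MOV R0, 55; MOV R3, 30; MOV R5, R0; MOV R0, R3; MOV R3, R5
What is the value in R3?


Register state trace (swap pattern):
  MOV R0, 55  → R0 = 55
  MOV R3, 30  → R3 = 30
  MOV R5, R0  → R5 = 55  (save R0)
  MOV R0, R3  → R0 = 30  (R0 gets R3's value)
  MOV R3, R5  → R3 = 55  (R3 gets saved value)
Final: R3 = 55

55


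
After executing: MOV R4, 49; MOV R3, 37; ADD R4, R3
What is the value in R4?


Register state trace:
  MOV R4, 49  → R4 = 49
  MOV R3, 37  → R3 = 37
  ADD R4, R3  → R4 = 49 + 37 = 86
Final: R4 = 86

86


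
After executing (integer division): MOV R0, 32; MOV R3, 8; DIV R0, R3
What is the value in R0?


Register state trace:
  MOV R0, 32  → R0 = 32
  MOV R3, 8  → R3 = 8
  DIV R0, R3  → R0 = 32 // 8 = 4
Final: R0 = 4

4


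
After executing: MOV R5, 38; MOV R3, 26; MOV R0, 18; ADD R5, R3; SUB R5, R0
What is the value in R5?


Register state trace:
  MOV R5, 38  → R5 = 38
  MOV R3, 26  → R3 = 26
  MOV R0, 18  → R0 = 18
  ADD R5, R3  → R5 = 38 + 26 = 64
  SUB R5, R0  → R5 = 64 - 18 = 46
Final: R5 = 46

46


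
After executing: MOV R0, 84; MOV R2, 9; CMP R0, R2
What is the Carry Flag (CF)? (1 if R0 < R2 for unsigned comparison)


Register state trace:
  MOV R0, 84  → R0 = 84
  MOV R2, 9  → R2 = 9
  CMP R0, R2  → unsigned 84 - 9: no borrow
  84 >= 9, so CF = 0
CF = 0

0


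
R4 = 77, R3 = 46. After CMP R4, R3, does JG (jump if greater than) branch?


Trace:
  R4 = 77, R3 = 46
  CMP R4, R3  → compares 77 vs 46
  JG checks: is 77 greater than 46?
  77 > 46, so condition is true
Branch taken: Yes

Yes


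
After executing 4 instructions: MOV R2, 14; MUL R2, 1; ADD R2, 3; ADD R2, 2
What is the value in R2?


Register state trace:
  MOV R2, 14  → R2 = 14
  MUL R2, 1  → R2 = 14 * 1 = 14
  ADD R2, 3  → R2 = 14 + 3 = 17
  ADD R2, 2  → R2 = 17 + 2 = 19
Final: R2 = 19

19


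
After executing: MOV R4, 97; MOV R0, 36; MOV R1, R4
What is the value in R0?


Register state trace:
  MOV R4, 97  → R4 = 97
  MOV R0, 36  → R0 = 36
  MOV R1, R4  → R1 = 97
Final: R0 = 36

36


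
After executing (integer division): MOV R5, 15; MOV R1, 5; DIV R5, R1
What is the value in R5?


Register state trace:
  MOV R5, 15  → R5 = 15
  MOV R1, 5  → R1 = 5
  DIV R5, R1  → R5 = 15 // 5 = 3
Final: R5 = 3

3


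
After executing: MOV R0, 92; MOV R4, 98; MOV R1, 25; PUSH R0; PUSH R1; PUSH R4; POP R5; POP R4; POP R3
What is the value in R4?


Stack trace (top is rightmost):
  MOV R0, 92  → R0 = 92
  MOV R4, 98  → R4 = 98
  MOV R1, 25  → R1 = 25
  PUSH R0  → stack: [92]
  PUSH R1  → stack: [92, 25]
  PUSH R4  → stack: [92, 25, 98]
  POP R5  → R5 = 98, stack: [92, 25]
  POP R4  → R4 = 25, stack: [92]
  POP R3  → R3 = 92, stack: []
Final: R4 = 25

25


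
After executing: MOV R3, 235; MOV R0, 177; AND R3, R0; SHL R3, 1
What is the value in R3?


Register state trace:
  MOV R3, 235  → R3 = 235 (0b11101011)
  MOV R0, 177  → R0 = 177 (0b10110001)
  AND R3, R0  → R3 = 235 AND 177 = 161 (0b10100001)
  SHL R3, 1  → R3 = 161 << 1 = 322
Final: R3 = 322

322


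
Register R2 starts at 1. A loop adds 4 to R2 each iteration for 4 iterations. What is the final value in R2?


Starting value: R2 = 1
  Iter 1: R2 = 1 + 4 = 5
  Iter 2: R2 = 5 + 4 = 9
  Iter 3: R2 = 9 + 4 = 13
  Iter 4: R2 = 13 + 4 = 17
Final: R2 = 17

17


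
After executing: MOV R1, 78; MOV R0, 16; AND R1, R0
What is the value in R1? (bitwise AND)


Register state trace:
  MOV R1, 78  → R1 = 78 (0b01001110)
  MOV R0, 16  → R0 = 16 (0b00010000)
  AND R1, R0  → R1 = 78 AND 16 = 0 (0b00000000)
Final: R1 = 0

0


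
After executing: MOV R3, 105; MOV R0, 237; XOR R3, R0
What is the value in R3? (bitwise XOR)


Register state trace:
  MOV R3, 105  → R3 = 105 (0b01101001)
  MOV R0, 237  → R0 = 237 (0b11101101)
  XOR R3, R0  → R3 = 105 XOR 237 = 132 (0b10000100)
Final: R3 = 132

132


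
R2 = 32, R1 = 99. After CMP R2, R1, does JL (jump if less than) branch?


Trace:
  R2 = 32, R1 = 99
  CMP R2, R1  → compares 32 vs 99
  JL checks: is 32 less than 99?
  32 < 99, so condition is true
Branch taken: Yes

Yes


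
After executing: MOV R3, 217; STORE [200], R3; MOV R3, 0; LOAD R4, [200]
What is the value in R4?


Register and memory trace:
  MOV R3, 217  → R3 = 217
  STORE [200], R3  → mem[200] = 217
  MOV R3, 0  → R3 = 0
  LOAD R4, [200]  → R4 = mem[200] = 217
Final: R4 = 217

217


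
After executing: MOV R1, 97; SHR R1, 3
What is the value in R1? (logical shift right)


Register state trace:
  MOV R1, 97  → R1 = 97
  SHR R1, 3  → R1 = 97 >> 3 = 97 // 2^3 = 12
Final: R1 = 12

12


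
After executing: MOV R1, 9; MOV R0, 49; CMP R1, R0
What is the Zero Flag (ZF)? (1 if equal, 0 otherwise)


Register state trace:
  MOV R1, 9  → R1 = 9
  MOV R0, 49  → R0 = 49
  CMP R1, R0  → computes 9 - 49 = -40
  Result is nonzero, so values are not equal
ZF = 0

0


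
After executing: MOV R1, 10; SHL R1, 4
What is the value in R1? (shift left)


Register state trace:
  MOV R1, 10  → R1 = 10
  SHL R1, 4  → R1 = 10 << 4 = 10 * 2^4 = 160
Final: R1 = 160

160


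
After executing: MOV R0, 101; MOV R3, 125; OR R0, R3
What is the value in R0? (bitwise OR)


Register state trace:
  MOV R0, 101  → R0 = 101 (0b01100101)
  MOV R3, 125  → R3 = 125 (0b01111101)
  OR R0, R3   → R0 = 101 OR 125 = 125 (0b01111101)
Final: R0 = 125

125


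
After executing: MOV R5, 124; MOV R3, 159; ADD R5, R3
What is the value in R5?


Register state trace:
  MOV R5, 124  → R5 = 124
  MOV R3, 159  → R3 = 159
  ADD R5, R3  → R5 = 124 + 159 = 283
Final: R5 = 283

283


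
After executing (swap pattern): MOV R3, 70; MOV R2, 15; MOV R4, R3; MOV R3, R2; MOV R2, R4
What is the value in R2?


Register state trace (swap pattern):
  MOV R3, 70  → R3 = 70
  MOV R2, 15  → R2 = 15
  MOV R4, R3  → R4 = 70  (save R3)
  MOV R3, R2  → R3 = 15  (R3 gets R2's value)
  MOV R2, R4  → R2 = 70  (R2 gets saved value)
Final: R2 = 70

70


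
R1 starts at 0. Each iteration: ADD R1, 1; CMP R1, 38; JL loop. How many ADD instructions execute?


Loop trace (R1 starts at 0, target 38, step 1):
  ADD #1: R1 = 0 + 1 = 1  → 1 < 38, loop
  ADD #2: R1 = 1 + 1 = 2  → 2 < 38, loop
  ADD #3: R1 = 2 + 1 = 3  → 3 < 38, loop
  ADD #4: R1 = 3 + 1 = 4  → 4 < 38, loop
  ADD #5: R1 = 4 + 1 = 5  → 5 < 38, loop
  ADD #6: R1 = 5 + 1 = 6  → 6 < 38, loop
  ADD #7: R1 = 6 + 1 = 7  → 7 < 38, loop
  ADD #8: R1 = 7 + 1 = 8  → 8 < 38, loop
  ADD #9: R1 = 8 + 1 = 9  → 9 < 38, loop
  ADD #10: R1 = 9 + 1 = 10  → 10 < 38, loop
  ADD #11: R1 = 10 + 1 = 11  → 11 < 38, loop
  ADD #12: R1 = 11 + 1 = 12  → 12 < 38, loop
  ADD #13: R1 = 12 + 1 = 13  → 13 < 38, loop
  ADD #14: R1 = 13 + 1 = 14  → 14 < 38, loop
  ADD #15: R1 = 14 + 1 = 15  → 15 < 38, loop
  ADD #16: R1 = 15 + 1 = 16  → 16 < 38, loop
  ADD #17: R1 = 16 + 1 = 17  → 17 < 38, loop
  ADD #18: R1 = 17 + 1 = 18  → 18 < 38, loop
  ADD #19: R1 = 18 + 1 = 19  → 19 < 38, loop
  ADD #20: R1 = 19 + 1 = 20  → 20 < 38, loop
  ADD #21: R1 = 20 + 1 = 21  → 21 < 38, loop
  ADD #22: R1 = 21 + 1 = 22  → 22 < 38, loop
  ADD #23: R1 = 22 + 1 = 23  → 23 < 38, loop
  ADD #24: R1 = 23 + 1 = 24  → 24 < 38, loop
  ADD #25: R1 = 24 + 1 = 25  → 25 < 38, loop
  ADD #26: R1 = 25 + 1 = 26  → 26 < 38, loop
  ADD #27: R1 = 26 + 1 = 27  → 27 < 38, loop
  ADD #28: R1 = 27 + 1 = 28  → 28 < 38, loop
  ADD #29: R1 = 28 + 1 = 29  → 29 < 38, loop
  ADD #30: R1 = 29 + 1 = 30  → 30 < 38, loop
  ADD #31: R1 = 30 + 1 = 31  → 31 < 38, loop
  ADD #32: R1 = 31 + 1 = 32  → 32 < 38, loop
  ADD #33: R1 = 32 + 1 = 33  → 33 < 38, loop
  ADD #34: R1 = 33 + 1 = 34  → 34 < 38, loop
  ADD #35: R1 = 34 + 1 = 35  → 35 < 38, loop
  ADD #36: R1 = 35 + 1 = 36  → 36 < 38, loop
  ADD #37: R1 = 36 + 1 = 37  → 37 < 38, loop
  ADD #38: R1 = 37 + 1 = 38  → 38 >= 38, exit
Total ADD instructions: 38

38


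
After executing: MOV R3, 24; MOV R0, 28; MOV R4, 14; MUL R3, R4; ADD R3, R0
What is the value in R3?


Register state trace:
  MOV R3, 24  → R3 = 24
  MOV R0, 28  → R0 = 28
  MOV R4, 14  → R4 = 14
  MUL R3, R4  → R3 = 24 * 14 = 336
  ADD R3, R0  → R3 = 336 + 28 = 364
Final: R3 = 364

364


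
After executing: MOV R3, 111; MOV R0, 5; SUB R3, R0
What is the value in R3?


Register state trace:
  MOV R3, 111  → R3 = 111
  MOV R0, 5  → R0 = 5
  SUB R3, R0  → R3 = 111 - 5 = 106
Final: R3 = 106

106


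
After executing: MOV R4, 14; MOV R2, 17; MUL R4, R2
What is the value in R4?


Register state trace:
  MOV R4, 14  → R4 = 14
  MOV R2, 17  → R2 = 17
  MUL R4, R2  → R4 = 14 * 17 = 238
Final: R4 = 238

238


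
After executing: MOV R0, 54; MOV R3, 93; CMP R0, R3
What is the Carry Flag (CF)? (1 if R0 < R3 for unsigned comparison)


Register state trace:
  MOV R0, 54  → R0 = 54
  MOV R3, 93  → R3 = 93
  CMP R0, R3  → unsigned 54 - 93: borrow occurs
  54 < 93, so CF = 1
CF = 1

1


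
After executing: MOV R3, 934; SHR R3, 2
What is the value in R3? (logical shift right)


Register state trace:
  MOV R3, 934  → R3 = 934
  SHR R3, 2  → R3 = 934 >> 2 = 934 // 2^2 = 233
Final: R3 = 233

233


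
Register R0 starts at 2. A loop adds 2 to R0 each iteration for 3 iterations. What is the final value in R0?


Starting value: R0 = 2
  Iter 1: R0 = 2 + 2 = 4
  Iter 2: R0 = 4 + 2 = 6
  Iter 3: R0 = 6 + 2 = 8
Final: R0 = 8

8


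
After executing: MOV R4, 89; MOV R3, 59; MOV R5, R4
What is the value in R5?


Register state trace:
  MOV R4, 89  → R4 = 89
  MOV R3, 59  → R3 = 59
  MOV R5, R4  → R5 = 89
Final: R5 = 89

89


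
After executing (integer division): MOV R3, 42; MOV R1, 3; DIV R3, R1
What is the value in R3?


Register state trace:
  MOV R3, 42  → R3 = 42
  MOV R1, 3  → R1 = 3
  DIV R3, R1  → R3 = 42 // 3 = 14
Final: R3 = 14

14


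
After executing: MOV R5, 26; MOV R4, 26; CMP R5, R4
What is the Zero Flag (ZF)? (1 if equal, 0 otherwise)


Register state trace:
  MOV R5, 26  → R5 = 26
  MOV R4, 26  → R4 = 26
  CMP R5, R4  → computes 26 - 26 = 0
  Result is zero, so values are equal
ZF = 1

1


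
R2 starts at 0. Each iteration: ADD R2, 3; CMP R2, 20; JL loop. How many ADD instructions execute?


Loop trace (R2 starts at 0, target 20, step 3):
  ADD #1: R2 = 0 + 3 = 3  → 3 < 20, loop
  ADD #2: R2 = 3 + 3 = 6  → 6 < 20, loop
  ADD #3: R2 = 6 + 3 = 9  → 9 < 20, loop
  ADD #4: R2 = 9 + 3 = 12  → 12 < 20, loop
  ADD #5: R2 = 12 + 3 = 15  → 15 < 20, loop
  ADD #6: R2 = 15 + 3 = 18  → 18 < 20, loop
  ADD #7: R2 = 18 + 3 = 21  → 21 >= 20, exit
Total ADD instructions: 7

7


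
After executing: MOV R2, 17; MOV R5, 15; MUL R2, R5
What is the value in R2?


Register state trace:
  MOV R2, 17  → R2 = 17
  MOV R5, 15  → R5 = 15
  MUL R2, R5  → R2 = 17 * 15 = 255
Final: R2 = 255

255


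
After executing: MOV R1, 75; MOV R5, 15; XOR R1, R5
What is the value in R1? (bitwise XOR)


Register state trace:
  MOV R1, 75  → R1 = 75 (0b01001011)
  MOV R5, 15  → R5 = 15 (0b00001111)
  XOR R1, R5  → R1 = 75 XOR 15 = 68 (0b01000100)
Final: R1 = 68

68


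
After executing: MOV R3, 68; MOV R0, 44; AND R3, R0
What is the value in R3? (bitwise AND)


Register state trace:
  MOV R3, 68  → R3 = 68 (0b01000100)
  MOV R0, 44  → R0 = 44 (0b00101100)
  AND R3, R0  → R3 = 68 AND 44 = 4 (0b00000100)
Final: R3 = 4

4


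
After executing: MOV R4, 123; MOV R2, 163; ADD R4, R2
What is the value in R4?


Register state trace:
  MOV R4, 123  → R4 = 123
  MOV R2, 163  → R2 = 163
  ADD R4, R2  → R4 = 123 + 163 = 286
Final: R4 = 286

286


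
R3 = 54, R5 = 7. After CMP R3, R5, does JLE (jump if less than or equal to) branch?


Trace:
  R3 = 54, R5 = 7
  CMP R3, R5  → compares 54 vs 7
  JLE checks: is 54 less than or equal to 7?
  54 > 7, so condition is false
Branch taken: No

No


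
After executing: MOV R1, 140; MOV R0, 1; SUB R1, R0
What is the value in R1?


Register state trace:
  MOV R1, 140  → R1 = 140
  MOV R0, 1  → R0 = 1
  SUB R1, R0  → R1 = 140 - 1 = 139
Final: R1 = 139

139


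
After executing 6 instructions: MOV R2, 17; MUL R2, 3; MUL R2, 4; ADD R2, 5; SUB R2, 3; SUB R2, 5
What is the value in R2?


Register state trace:
  MOV R2, 17  → R2 = 17
  MUL R2, 3  → R2 = 17 * 3 = 51
  MUL R2, 4  → R2 = 51 * 4 = 204
  ADD R2, 5  → R2 = 204 + 5 = 209
  SUB R2, 3  → R2 = 209 - 3 = 206
  SUB R2, 5  → R2 = 206 - 5 = 201
Final: R2 = 201

201


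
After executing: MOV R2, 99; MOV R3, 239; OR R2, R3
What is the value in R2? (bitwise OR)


Register state trace:
  MOV R2, 99  → R2 = 99 (0b01100011)
  MOV R3, 239  → R3 = 239 (0b11101111)
  OR R2, R3   → R2 = 99 OR 239 = 239 (0b11101111)
Final: R2 = 239

239


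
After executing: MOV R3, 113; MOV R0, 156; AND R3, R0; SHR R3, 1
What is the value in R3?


Register state trace:
  MOV R3, 113  → R3 = 113 (0b01110001)
  MOV R0, 156  → R0 = 156 (0b10011100)
  AND R3, R0  → R3 = 113 AND 156 = 16 (0b00010000)
  SHR R3, 1  → R3 = 16 >> 1 = 8
Final: R3 = 8

8


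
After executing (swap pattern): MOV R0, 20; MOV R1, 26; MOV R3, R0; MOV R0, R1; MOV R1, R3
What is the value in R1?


Register state trace (swap pattern):
  MOV R0, 20  → R0 = 20
  MOV R1, 26  → R1 = 26
  MOV R3, R0  → R3 = 20  (save R0)
  MOV R0, R1  → R0 = 26  (R0 gets R1's value)
  MOV R1, R3  → R1 = 20  (R1 gets saved value)
Final: R1 = 20

20


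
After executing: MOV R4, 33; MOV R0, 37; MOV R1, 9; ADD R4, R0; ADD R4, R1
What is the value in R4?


Register state trace:
  MOV R4, 33  → R4 = 33
  MOV R0, 37  → R0 = 37
  MOV R1, 9  → R1 = 9
  ADD R4, R0  → R4 = 33 + 37 = 70
  ADD R4, R1  → R4 = 70 + 9 = 79
Final: R4 = 79

79


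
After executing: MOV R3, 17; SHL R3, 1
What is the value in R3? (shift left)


Register state trace:
  MOV R3, 17  → R3 = 17
  SHL R3, 1  → R3 = 17 << 1 = 17 * 2^1 = 34
Final: R3 = 34

34


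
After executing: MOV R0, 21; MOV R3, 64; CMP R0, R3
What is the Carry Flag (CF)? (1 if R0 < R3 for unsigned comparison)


Register state trace:
  MOV R0, 21  → R0 = 21
  MOV R3, 64  → R3 = 64
  CMP R0, R3  → unsigned 21 - 64: borrow occurs
  21 < 64, so CF = 1
CF = 1

1


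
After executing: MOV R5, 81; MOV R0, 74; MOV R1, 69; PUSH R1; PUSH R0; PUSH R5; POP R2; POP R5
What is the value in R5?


Stack trace (top is rightmost):
  MOV R5, 81  → R5 = 81
  MOV R0, 74  → R0 = 74
  MOV R1, 69  → R1 = 69
  PUSH R1  → stack: [69]
  PUSH R0  → stack: [69, 74]
  PUSH R5  → stack: [69, 74, 81]
  POP R2  → R2 = 81, stack: [69, 74]
  POP R5  → R5 = 74, stack: [69]
Final: R5 = 74

74


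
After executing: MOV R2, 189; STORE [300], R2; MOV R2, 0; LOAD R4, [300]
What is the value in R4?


Register and memory trace:
  MOV R2, 189  → R2 = 189
  STORE [300], R2  → mem[300] = 189
  MOV R2, 0  → R2 = 0
  LOAD R4, [300]  → R4 = mem[300] = 189
Final: R4 = 189

189


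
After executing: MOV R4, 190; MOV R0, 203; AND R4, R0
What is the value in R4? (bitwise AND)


Register state trace:
  MOV R4, 190  → R4 = 190 (0b10111110)
  MOV R0, 203  → R0 = 203 (0b11001011)
  AND R4, R0  → R4 = 190 AND 203 = 138 (0b10001010)
Final: R4 = 138

138


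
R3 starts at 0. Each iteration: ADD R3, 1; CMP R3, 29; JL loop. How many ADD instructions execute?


Loop trace (R3 starts at 0, target 29, step 1):
  ADD #1: R3 = 0 + 1 = 1  → 1 < 29, loop
  ADD #2: R3 = 1 + 1 = 2  → 2 < 29, loop
  ADD #3: R3 = 2 + 1 = 3  → 3 < 29, loop
  ADD #4: R3 = 3 + 1 = 4  → 4 < 29, loop
  ADD #5: R3 = 4 + 1 = 5  → 5 < 29, loop
  ADD #6: R3 = 5 + 1 = 6  → 6 < 29, loop
  ADD #7: R3 = 6 + 1 = 7  → 7 < 29, loop
  ADD #8: R3 = 7 + 1 = 8  → 8 < 29, loop
  ADD #9: R3 = 8 + 1 = 9  → 9 < 29, loop
  ADD #10: R3 = 9 + 1 = 10  → 10 < 29, loop
  ADD #11: R3 = 10 + 1 = 11  → 11 < 29, loop
  ADD #12: R3 = 11 + 1 = 12  → 12 < 29, loop
  ADD #13: R3 = 12 + 1 = 13  → 13 < 29, loop
  ADD #14: R3 = 13 + 1 = 14  → 14 < 29, loop
  ADD #15: R3 = 14 + 1 = 15  → 15 < 29, loop
  ADD #16: R3 = 15 + 1 = 16  → 16 < 29, loop
  ADD #17: R3 = 16 + 1 = 17  → 17 < 29, loop
  ADD #18: R3 = 17 + 1 = 18  → 18 < 29, loop
  ADD #19: R3 = 18 + 1 = 19  → 19 < 29, loop
  ADD #20: R3 = 19 + 1 = 20  → 20 < 29, loop
  ADD #21: R3 = 20 + 1 = 21  → 21 < 29, loop
  ADD #22: R3 = 21 + 1 = 22  → 22 < 29, loop
  ADD #23: R3 = 22 + 1 = 23  → 23 < 29, loop
  ADD #24: R3 = 23 + 1 = 24  → 24 < 29, loop
  ADD #25: R3 = 24 + 1 = 25  → 25 < 29, loop
  ADD #26: R3 = 25 + 1 = 26  → 26 < 29, loop
  ADD #27: R3 = 26 + 1 = 27  → 27 < 29, loop
  ADD #28: R3 = 27 + 1 = 28  → 28 < 29, loop
  ADD #29: R3 = 28 + 1 = 29  → 29 >= 29, exit
Total ADD instructions: 29

29


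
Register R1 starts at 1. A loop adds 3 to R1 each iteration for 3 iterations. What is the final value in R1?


Starting value: R1 = 1
  Iter 1: R1 = 1 + 3 = 4
  Iter 2: R1 = 4 + 3 = 7
  Iter 3: R1 = 7 + 3 = 10
Final: R1 = 10

10
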